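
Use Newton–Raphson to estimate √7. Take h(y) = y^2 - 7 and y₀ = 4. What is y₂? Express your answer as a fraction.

h'(y) = 2y.
h(4) = 9, h'(4) = 8, so y₁ = 4 - 9/8 = 23/8.
h(23/8) = 81/64, h'(23/8) = 23/4, so y₂ = (23/8) - (81/64)/(23/4) = 977/368.

977/368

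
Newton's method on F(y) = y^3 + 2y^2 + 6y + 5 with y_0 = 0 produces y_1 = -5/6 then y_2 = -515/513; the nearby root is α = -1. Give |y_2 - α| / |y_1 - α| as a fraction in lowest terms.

4/171

y_1 - α = -5/6 - (-1) = -5/6 + 1 = 1/6, so |y_1 - α| = 1/6.
y_2 - α = -515/513 - (-1) = -515/513 + 1 = -2/513, so |y_2 - α| = 2/513.
Ratio = (2/513) / (1/6) = 4/171.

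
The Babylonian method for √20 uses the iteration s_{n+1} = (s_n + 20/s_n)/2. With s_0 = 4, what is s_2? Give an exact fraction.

161/36

s_1 = (4 + 20/4)/2 = 9/2.
s_2 = (9/2 + 20/(9/2))/2 = 161/36.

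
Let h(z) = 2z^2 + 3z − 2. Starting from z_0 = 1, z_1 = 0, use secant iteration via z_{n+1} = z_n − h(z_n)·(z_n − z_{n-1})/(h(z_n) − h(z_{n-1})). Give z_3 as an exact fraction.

h(1) = 3, h(0) = −2. z_2 = 0 − (−2)·(0 − 1)/((−2) − 3) = 2/5.
h(0) = −2, h(2/5) = −12/25. z_3 = (2/5) − (−12/25)·((2/5) − 0)/((−12/25) − (−2)) = 10/19.

10/19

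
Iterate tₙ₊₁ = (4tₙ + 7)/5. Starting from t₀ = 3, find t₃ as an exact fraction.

619/125

t₁ = (4·3 + 7)/5 = 19/5.
t₂ = (4·(19/5) + 7)/5 = 111/25.
t₃ = (4·(111/25) + 7)/5 = 619/125.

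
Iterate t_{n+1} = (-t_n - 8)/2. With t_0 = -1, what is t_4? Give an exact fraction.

t_1 = (-(-1) - 8)/2 = -7/2.
t_2 = (-(-7/2) - 8)/2 = -9/4.
t_3 = (-(-9/4) - 8)/2 = -23/8.
t_4 = (-(-23/8) - 8)/2 = -41/16.

-41/16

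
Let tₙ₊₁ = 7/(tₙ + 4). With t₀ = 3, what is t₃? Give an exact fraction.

t₁ = 7/(3 + 4) = 1.
t₂ = 7/(1 + 4) = 7/5.
t₃ = 7/(7/5 + 4) = 35/27.

35/27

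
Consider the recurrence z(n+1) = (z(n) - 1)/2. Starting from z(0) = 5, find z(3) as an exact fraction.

z(1) = (5 - 1)/2 = 2.
z(2) = (2 - 1)/2 = 1/2.
z(3) = ((1/2) - 1)/2 = -1/4.

-1/4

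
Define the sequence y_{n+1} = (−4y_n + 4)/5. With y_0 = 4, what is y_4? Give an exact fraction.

y_1 = (−4·4 + 4)/5 = −12/5.
y_2 = (−4·(−12/5) + 4)/5 = 68/25.
y_3 = (−4·(68/25) + 4)/5 = −172/125.
y_4 = (−4·(−172/125) + 4)/5 = 1188/625.

1188/625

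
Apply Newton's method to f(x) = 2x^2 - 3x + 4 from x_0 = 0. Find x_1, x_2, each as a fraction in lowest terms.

f'(x) = 4x - 3.
f(0) = 4, f'(0) = -3, so x_1 = 0 - 4/(-3) = 4/3.
f(4/3) = 32/9, f'(4/3) = 7/3, so x_2 = (4/3) - (32/9)/(7/3) = -4/21.

x_1 = 4/3, x_2 = -4/21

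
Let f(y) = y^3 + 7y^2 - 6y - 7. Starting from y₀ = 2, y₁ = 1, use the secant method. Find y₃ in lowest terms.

f(2) = 17, f(1) = -5. y₂ = 1 - (-5)·(1 - 2)/((-5) - 17) = 27/22.
f(1) = -5, f(27/22) = -20995/10648. y₃ = (27/22) - (-20995/10648)·((27/22) - 1)/((-20995/10648) - (-5)) = 8869/6449.

8869/6449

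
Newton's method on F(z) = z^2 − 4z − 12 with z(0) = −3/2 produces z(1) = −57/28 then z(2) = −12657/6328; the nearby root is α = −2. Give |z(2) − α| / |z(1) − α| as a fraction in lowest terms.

z(1) − α = −57/28 − (−2) = −57/28 + 2 = −1/28, so |z(1) − α| = 1/28.
z(2) − α = −12657/6328 − (−2) = −12657/6328 + 2 = −1/6328, so |z(2) − α| = 1/6328.
Ratio = (1/6328) / (1/28) = 1/226.

1/226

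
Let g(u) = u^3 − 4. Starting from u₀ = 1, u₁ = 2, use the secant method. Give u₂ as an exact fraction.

g(1) = −3, g(2) = 4. u₂ = 2 − 4·(2 − 1)/(4 − (−3)) = 10/7.

10/7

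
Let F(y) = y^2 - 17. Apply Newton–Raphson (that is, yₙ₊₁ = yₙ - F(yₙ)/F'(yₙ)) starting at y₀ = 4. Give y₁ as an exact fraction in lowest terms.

F'(y) = 2y.
F(4) = -1, F'(4) = 8, so y₁ = 4 - (-1)/8 = 33/8.

33/8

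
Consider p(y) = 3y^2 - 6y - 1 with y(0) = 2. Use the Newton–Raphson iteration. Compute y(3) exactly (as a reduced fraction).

p'(y) = 6y - 6.
p(2) = -1, p'(2) = 6, so y(1) = 2 - (-1)/6 = 13/6.
p(13/6) = 1/12, p'(13/6) = 7, so y(2) = (13/6) - (1/12)/7 = 181/84.
p(181/84) = 1/2352, p'(181/84) = 97/14, so y(3) = (181/84) - (1/2352)/(97/14) = 35113/16296.

35113/16296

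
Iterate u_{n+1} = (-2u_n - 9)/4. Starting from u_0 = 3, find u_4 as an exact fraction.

-39/32

u_1 = (-2·3 - 9)/4 = -15/4.
u_2 = (-2·(-15/4) - 9)/4 = -3/8.
u_3 = (-2·(-3/8) - 9)/4 = -33/16.
u_4 = (-2·(-33/16) - 9)/4 = -39/32.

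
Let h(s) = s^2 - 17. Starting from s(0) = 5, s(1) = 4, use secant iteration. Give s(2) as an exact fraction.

37/9

h(5) = 8, h(4) = -1. s(2) = 4 - (-1)·(4 - 5)/((-1) - 8) = 37/9.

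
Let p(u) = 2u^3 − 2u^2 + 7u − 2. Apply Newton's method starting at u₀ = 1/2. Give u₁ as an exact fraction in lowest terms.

p'(u) = 6u^2 − 4u + 7.
p(1/2) = 5/4, p'(1/2) = 13/2, so u₁ = (1/2) − (5/4)/(13/2) = 4/13.

4/13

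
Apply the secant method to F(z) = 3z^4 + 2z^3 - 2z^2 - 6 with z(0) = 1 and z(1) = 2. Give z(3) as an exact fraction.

4505399/4113662

F(1) = -3, F(2) = 50. z(2) = 2 - 50·(2 - 1)/(50 - (-3)) = 56/53.
F(2) = 50, F(56/53) = -16842150/7890481. z(3) = (56/53) - (-16842150/7890481)·((56/53) - 2)/((-16842150/7890481) - 50) = 4505399/4113662.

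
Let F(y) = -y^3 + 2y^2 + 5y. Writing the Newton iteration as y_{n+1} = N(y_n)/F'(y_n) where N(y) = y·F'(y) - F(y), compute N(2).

F'(y) = -3y^2 + 4y + 5.
N(y) = y·F'(y) - F(y) = y·(-3y^2 + 4y + 5) - (-y^3 + 2y^2 + 5y) = -2y^3 + 2y^2.
N(2) = -8.

-8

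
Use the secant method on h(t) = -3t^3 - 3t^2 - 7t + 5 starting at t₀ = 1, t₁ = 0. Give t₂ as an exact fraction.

5/13

h(1) = -8, h(0) = 5. t₂ = 0 - 5·(0 - 1)/(5 - (-8)) = 5/13.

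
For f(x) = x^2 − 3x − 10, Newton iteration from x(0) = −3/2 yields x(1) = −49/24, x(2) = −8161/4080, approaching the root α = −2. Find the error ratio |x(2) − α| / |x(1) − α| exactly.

1/170

x(1) − α = −49/24 − (−2) = −49/24 + 2 = −1/24, so |x(1) − α| = 1/24.
x(2) − α = −8161/4080 − (−2) = −8161/4080 + 2 = −1/4080, so |x(2) − α| = 1/4080.
Ratio = (1/4080) / (1/24) = 1/170.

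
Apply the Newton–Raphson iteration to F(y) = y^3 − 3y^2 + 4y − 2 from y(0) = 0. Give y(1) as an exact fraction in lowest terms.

F'(y) = 3y^2 − 6y + 4.
F(0) = −2, F'(0) = 4, so y(1) = 0 − (−2)/4 = 1/2.

1/2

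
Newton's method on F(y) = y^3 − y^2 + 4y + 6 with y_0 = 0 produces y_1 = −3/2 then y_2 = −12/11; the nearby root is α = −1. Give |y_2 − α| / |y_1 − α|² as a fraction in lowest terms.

y_1 − α = −3/2 − (−1) = −3/2 + 1 = −1/2, so |y_1 − α| = 1/2.
y_2 − α = −12/11 − (−1) = −12/11 + 1 = −1/11, so |y_2 − α| = 1/11.
|y_1 − α|² = 1/4.
Ratio = (1/11) / (1/4) = 4/11.

4/11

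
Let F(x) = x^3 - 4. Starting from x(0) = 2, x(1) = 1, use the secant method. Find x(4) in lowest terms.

F(2) = 4, F(1) = -3. x(2) = 1 - (-3)·(1 - 2)/((-3) - 4) = 10/7.
F(1) = -3, F(10/7) = -372/343. x(3) = (10/7) - (-372/343)·((10/7) - 1)/((-372/343) - (-3)) = 122/73.
F(10/7) = -372/343, F(122/73) = 259780/389017. x(4) = (122/73) - (259780/389017)·((122/73) - (10/7))/((259780/389017) - (-372/343)) = 744241/471409.

744241/471409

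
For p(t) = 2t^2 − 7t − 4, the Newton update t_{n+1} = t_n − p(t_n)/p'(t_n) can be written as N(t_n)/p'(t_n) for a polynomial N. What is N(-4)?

36

p'(t) = 4t − 7.
N(t) = t·p'(t) − p(t) = t·(4t − 7) − (2t^2 − 7t − 4) = 2t^2 + 4.
N(-4) = 36.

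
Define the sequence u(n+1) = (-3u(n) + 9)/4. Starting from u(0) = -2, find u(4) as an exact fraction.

u(1) = (-3·(-2) + 9)/4 = 15/4.
u(2) = (-3·(15/4) + 9)/4 = -9/16.
u(3) = (-3·(-9/16) + 9)/4 = 171/64.
u(4) = (-3·(171/64) + 9)/4 = 63/256.

63/256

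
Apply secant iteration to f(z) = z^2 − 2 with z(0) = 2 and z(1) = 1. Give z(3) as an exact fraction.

10/7

f(2) = 2, f(1) = −1. z(2) = 1 − (−1)·(1 − 2)/((−1) − 2) = 4/3.
f(1) = −1, f(4/3) = −2/9. z(3) = (4/3) − (−2/9)·((4/3) − 1)/((−2/9) − (−1)) = 10/7.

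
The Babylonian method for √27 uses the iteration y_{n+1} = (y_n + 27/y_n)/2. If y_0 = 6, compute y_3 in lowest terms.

56451/10864

y_1 = (6 + 27/6)/2 = 21/4.
y_2 = (21/4 + 27/(21/4))/2 = 291/56.
y_3 = (291/56 + 27/(291/56))/2 = 56451/10864.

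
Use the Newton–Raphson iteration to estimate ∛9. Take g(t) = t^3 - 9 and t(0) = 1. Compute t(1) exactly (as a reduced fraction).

g'(t) = 3t^2.
g(1) = -8, g'(1) = 3, so t(1) = 1 - (-8)/3 = 11/3.

11/3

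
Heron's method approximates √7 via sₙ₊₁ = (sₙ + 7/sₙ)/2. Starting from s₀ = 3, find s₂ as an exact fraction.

s₁ = (3 + 7/3)/2 = 8/3.
s₂ = (8/3 + 7/(8/3))/2 = 127/48.

127/48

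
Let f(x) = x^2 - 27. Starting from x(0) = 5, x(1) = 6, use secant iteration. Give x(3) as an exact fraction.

213/41

f(5) = -2, f(6) = 9. x(2) = 6 - 9·(6 - 5)/(9 - (-2)) = 57/11.
f(6) = 9, f(57/11) = -18/121. x(3) = (57/11) - (-18/121)·((57/11) - 6)/((-18/121) - 9) = 213/41.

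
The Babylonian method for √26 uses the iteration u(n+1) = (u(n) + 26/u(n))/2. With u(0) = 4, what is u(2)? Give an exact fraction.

u(1) = (4 + 26/4)/2 = 21/4.
u(2) = (21/4 + 26/(21/4))/2 = 857/168.

857/168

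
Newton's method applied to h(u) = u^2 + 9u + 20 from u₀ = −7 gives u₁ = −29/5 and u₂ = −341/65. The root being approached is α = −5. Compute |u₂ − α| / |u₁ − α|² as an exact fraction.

u₁ − α = −29/5 − (−5) = −29/5 + 5 = −4/5, so |u₁ − α| = 4/5.
u₂ − α = −341/65 − (−5) = −341/65 + 5 = −16/65, so |u₂ − α| = 16/65.
|u₁ − α|² = 16/25.
Ratio = (16/65) / (16/25) = 5/13.

5/13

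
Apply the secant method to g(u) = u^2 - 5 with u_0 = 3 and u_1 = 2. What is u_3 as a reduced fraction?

g(3) = 4, g(2) = -1. u_2 = 2 - (-1)·(2 - 3)/((-1) - 4) = 11/5.
g(2) = -1, g(11/5) = -4/25. u_3 = (11/5) - (-4/25)·((11/5) - 2)/((-4/25) - (-1)) = 47/21.

47/21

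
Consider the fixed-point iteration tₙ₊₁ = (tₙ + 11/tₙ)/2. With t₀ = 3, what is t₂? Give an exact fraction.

t₁ = (3 + 11/3)/2 = 10/3.
t₂ = (10/3 + 11/(10/3))/2 = 199/60.

199/60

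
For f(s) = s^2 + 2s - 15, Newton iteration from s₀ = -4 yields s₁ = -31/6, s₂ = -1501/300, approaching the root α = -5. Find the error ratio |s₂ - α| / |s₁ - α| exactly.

1/50

s₁ - α = -31/6 - (-5) = -31/6 + 5 = -1/6, so |s₁ - α| = 1/6.
s₂ - α = -1501/300 - (-5) = -1501/300 + 5 = -1/300, so |s₂ - α| = 1/300.
Ratio = (1/300) / (1/6) = 1/50.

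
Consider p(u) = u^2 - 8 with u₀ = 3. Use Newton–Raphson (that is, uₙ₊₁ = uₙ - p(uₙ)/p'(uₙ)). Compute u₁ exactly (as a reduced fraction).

17/6

p'(u) = 2u.
p(3) = 1, p'(3) = 6, so u₁ = 3 - 1/6 = 17/6.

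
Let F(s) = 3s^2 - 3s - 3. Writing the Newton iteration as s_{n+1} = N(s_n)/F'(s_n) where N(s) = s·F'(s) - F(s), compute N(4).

51

F'(s) = 6s - 3.
N(s) = s·F'(s) - F(s) = s·(6s - 3) - (3s^2 - 3s - 3) = 3s^2 + 3.
N(4) = 51.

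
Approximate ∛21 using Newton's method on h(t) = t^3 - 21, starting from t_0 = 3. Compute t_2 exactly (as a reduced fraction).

46559/16875

h'(t) = 3t^2.
h(3) = 6, h'(3) = 27, so t_1 = 3 - 6/27 = 25/9.
h(25/9) = 316/729, h'(25/9) = 625/27, so t_2 = (25/9) - (316/729)/(625/27) = 46559/16875.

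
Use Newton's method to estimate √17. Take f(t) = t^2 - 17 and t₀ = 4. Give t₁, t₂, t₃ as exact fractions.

t₁ = 33/8, t₂ = 2177/528, t₃ = 9478657/2298912

f'(t) = 2t.
f(4) = -1, f'(4) = 8, so t₁ = 4 - (-1)/8 = 33/8.
f(33/8) = 1/64, f'(33/8) = 33/4, so t₂ = (33/8) - (1/64)/(33/4) = 2177/528.
f(2177/528) = 1/278784, f'(2177/528) = 2177/264, so t₃ = (2177/528) - (1/278784)/(2177/264) = 9478657/2298912.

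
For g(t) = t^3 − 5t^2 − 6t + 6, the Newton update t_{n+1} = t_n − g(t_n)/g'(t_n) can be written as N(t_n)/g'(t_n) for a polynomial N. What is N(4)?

42

g'(t) = 3t^2 − 10t − 6.
N(t) = t·g'(t) − g(t) = t·(3t^2 − 10t − 6) − (t^3 − 5t^2 − 6t + 6) = 2t^3 − 5t^2 − 6.
N(4) = 42.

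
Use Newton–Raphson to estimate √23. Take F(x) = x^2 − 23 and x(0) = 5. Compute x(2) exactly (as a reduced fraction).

1151/240

F'(x) = 2x.
F(5) = 2, F'(5) = 10, so x(1) = 5 − 2/10 = 24/5.
F(24/5) = 1/25, F'(24/5) = 48/5, so x(2) = (24/5) − (1/25)/(48/5) = 1151/240.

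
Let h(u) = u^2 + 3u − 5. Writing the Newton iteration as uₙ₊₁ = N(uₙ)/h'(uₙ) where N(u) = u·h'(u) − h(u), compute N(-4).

21

h'(u) = 2u + 3.
N(u) = u·h'(u) − h(u) = u·(2u + 3) − (u^2 + 3u − 5) = u^2 + 5.
N(-4) = 21.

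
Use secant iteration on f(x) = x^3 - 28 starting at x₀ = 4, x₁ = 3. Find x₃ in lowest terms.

113260/37297

f(4) = 36, f(3) = -1. x₂ = 3 - (-1)·(3 - 4)/((-1) - 36) = 112/37.
f(3) = -1, f(112/37) = -13356/50653. x₃ = (112/37) - (-13356/50653)·((112/37) - 3)/((-13356/50653) - (-1)) = 113260/37297.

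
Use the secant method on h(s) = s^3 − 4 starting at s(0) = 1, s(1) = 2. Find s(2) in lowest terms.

h(1) = −3, h(2) = 4. s(2) = 2 − 4·(2 − 1)/(4 − (−3)) = 10/7.

10/7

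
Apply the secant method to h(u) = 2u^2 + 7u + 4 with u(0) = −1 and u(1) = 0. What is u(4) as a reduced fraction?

−380/529

h(−1) = −1, h(0) = 4. u(2) = 0 − 4·(0 − (−1))/(4 − (−1)) = −4/5.
h(0) = 4, h(−4/5) = −8/25. u(3) = (−4/5) − (−8/25)·((−4/5) − 0)/((−8/25) − 4) = −20/27.
h(−4/5) = −8/25, h(−20/27) = −64/729. u(4) = (−20/27) − (−64/729)·((−20/27) − (−4/5))/((−64/729) − (−8/25)) = −380/529.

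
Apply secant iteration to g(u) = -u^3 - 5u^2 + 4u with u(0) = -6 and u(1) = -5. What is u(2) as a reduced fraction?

-45/8

g(-6) = 12, g(-5) = -20. u(2) = (-5) - (-20)·((-5) - (-6))/((-20) - 12) = -45/8.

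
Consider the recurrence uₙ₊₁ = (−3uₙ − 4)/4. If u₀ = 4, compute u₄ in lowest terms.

7/8

u₁ = (−3·4 − 4)/4 = −4.
u₂ = (−3·(−4) − 4)/4 = 2.
u₃ = (−3·2 − 4)/4 = −5/2.
u₄ = (−3·(−5/2) − 4)/4 = 7/8.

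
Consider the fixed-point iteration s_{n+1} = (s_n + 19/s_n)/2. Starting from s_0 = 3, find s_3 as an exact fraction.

268753/61656

s_1 = (3 + 19/3)/2 = 14/3.
s_2 = (14/3 + 19/(14/3))/2 = 367/84.
s_3 = (367/84 + 19/(367/84))/2 = 268753/61656.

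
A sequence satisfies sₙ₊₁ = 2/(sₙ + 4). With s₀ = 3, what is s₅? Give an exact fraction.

298/663

s₁ = 2/(3 + 4) = 2/7.
s₂ = 2/(2/7 + 4) = 7/15.
s₃ = 2/(7/15 + 4) = 30/67.
s₄ = 2/(30/67 + 4) = 67/149.
s₅ = 2/(67/149 + 4) = 298/663.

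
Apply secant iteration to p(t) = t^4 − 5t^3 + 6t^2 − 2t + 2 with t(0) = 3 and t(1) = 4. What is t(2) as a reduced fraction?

p(3) = −4, p(4) = 26. t(2) = 4 − 26·(4 − 3)/(26 − (−4)) = 47/15.

47/15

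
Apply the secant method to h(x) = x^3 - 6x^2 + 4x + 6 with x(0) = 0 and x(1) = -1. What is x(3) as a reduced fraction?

-1224/1829

h(0) = 6, h(-1) = -5. x(2) = (-1) - (-5)·((-1) - 0)/((-5) - 6) = -6/11.
h(-1) = -5, h(-6/11) = 2490/1331. x(3) = (-6/11) - (2490/1331)·((-6/11) - (-1))/((2490/1331) - (-5)) = -1224/1829.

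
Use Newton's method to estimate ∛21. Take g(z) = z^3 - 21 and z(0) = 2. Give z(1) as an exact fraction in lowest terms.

37/12

g'(z) = 3z^2.
g(2) = -13, g'(2) = 12, so z(1) = 2 - (-13)/12 = 37/12.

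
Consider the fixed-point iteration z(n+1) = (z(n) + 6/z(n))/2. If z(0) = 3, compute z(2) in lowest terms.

z(1) = (3 + 6/3)/2 = 5/2.
z(2) = (5/2 + 6/(5/2))/2 = 49/20.

49/20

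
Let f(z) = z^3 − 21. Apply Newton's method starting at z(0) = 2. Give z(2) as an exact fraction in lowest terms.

68797/24642

f'(z) = 3z^2.
f(2) = −13, f'(2) = 12, so z(1) = 2 − (−13)/12 = 37/12.
f(37/12) = 14365/1728, f'(37/12) = 1369/48, so z(2) = (37/12) − (14365/1728)/(1369/48) = 68797/24642.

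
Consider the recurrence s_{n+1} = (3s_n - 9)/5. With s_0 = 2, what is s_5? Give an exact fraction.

-12483/3125

s_1 = (3·2 - 9)/5 = -3/5.
s_2 = (3·(-3/5) - 9)/5 = -54/25.
s_3 = (3·(-54/25) - 9)/5 = -387/125.
s_4 = (3·(-387/125) - 9)/5 = -2286/625.
s_5 = (3·(-2286/625) - 9)/5 = -12483/3125.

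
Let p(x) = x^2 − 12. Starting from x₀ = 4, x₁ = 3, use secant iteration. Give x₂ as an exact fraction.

24/7

p(4) = 4, p(3) = −3. x₂ = 3 − (−3)·(3 − 4)/((−3) − 4) = 24/7.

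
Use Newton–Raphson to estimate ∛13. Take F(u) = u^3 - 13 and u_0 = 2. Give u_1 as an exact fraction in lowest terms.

29/12

F'(u) = 3u^2.
F(2) = -5, F'(2) = 12, so u_1 = 2 - (-5)/12 = 29/12.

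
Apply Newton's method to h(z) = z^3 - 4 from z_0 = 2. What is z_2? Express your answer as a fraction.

h'(z) = 3z^2.
h(2) = 4, h'(2) = 12, so z_1 = 2 - 4/12 = 5/3.
h(5/3) = 17/27, h'(5/3) = 25/3, so z_2 = (5/3) - (17/27)/(25/3) = 358/225.

358/225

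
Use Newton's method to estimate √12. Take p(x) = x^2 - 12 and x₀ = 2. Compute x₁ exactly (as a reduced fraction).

p'(x) = 2x.
p(2) = -8, p'(2) = 4, so x₁ = 2 - (-8)/4 = 4.

4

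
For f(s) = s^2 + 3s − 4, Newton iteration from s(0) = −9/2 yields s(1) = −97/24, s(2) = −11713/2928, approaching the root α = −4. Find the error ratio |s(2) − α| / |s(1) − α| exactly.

s(1) − α = −97/24 − (−4) = −97/24 + 4 = −1/24, so |s(1) − α| = 1/24.
s(2) − α = −11713/2928 − (−4) = −11713/2928 + 4 = −1/2928, so |s(2) − α| = 1/2928.
Ratio = (1/2928) / (1/24) = 1/122.

1/122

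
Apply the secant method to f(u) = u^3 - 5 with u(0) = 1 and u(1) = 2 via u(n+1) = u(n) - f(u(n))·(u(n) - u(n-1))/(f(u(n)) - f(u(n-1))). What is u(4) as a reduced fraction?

16480535/9627139

f(1) = -4, f(2) = 3. u(2) = 2 - 3·(2 - 1)/(3 - (-4)) = 11/7.
f(2) = 3, f(11/7) = -384/343. u(3) = (11/7) - (-384/343)·((11/7) - 2)/((-384/343) - 3) = 265/157.
f(11/7) = -384/343, f(265/157) = -739840/3869893. u(4) = (265/157) - (-739840/3869893)·((265/157) - (11/7))/((-739840/3869893) - (-384/343)) = 16480535/9627139.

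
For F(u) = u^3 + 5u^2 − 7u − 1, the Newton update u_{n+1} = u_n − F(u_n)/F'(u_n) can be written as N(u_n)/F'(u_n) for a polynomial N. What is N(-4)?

−47

F'(u) = 3u^2 + 10u − 7.
N(u) = u·F'(u) − F(u) = u·(3u^2 + 10u − 7) − (u^3 + 5u^2 − 7u − 1) = 2u^3 + 5u^2 + 1.
N(-4) = −47.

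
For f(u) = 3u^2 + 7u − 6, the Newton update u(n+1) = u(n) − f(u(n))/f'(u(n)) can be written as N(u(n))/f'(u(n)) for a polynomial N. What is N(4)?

f'(u) = 6u + 7.
N(u) = u·f'(u) − f(u) = u·(6u + 7) − (3u^2 + 7u − 6) = 3u^2 + 6.
N(4) = 54.

54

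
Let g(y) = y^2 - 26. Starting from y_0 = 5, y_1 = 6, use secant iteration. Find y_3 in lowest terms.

g(5) = -1, g(6) = 10. y_2 = 6 - 10·(6 - 5)/(10 - (-1)) = 56/11.
g(6) = 10, g(56/11) = -10/121. y_3 = (56/11) - (-10/121)·((56/11) - 6)/((-10/121) - 10) = 311/61.

311/61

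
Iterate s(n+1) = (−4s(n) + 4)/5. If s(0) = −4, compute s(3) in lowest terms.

68/25

s(1) = (−4·(−4) + 4)/5 = 4.
s(2) = (−4·4 + 4)/5 = −12/5.
s(3) = (−4·(−12/5) + 4)/5 = 68/25.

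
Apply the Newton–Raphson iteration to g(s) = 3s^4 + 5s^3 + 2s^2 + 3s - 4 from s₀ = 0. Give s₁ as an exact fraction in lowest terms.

4/3

g'(s) = 12s^3 + 15s^2 + 4s + 3.
g(0) = -4, g'(0) = 3, so s₁ = 0 - (-4)/3 = 4/3.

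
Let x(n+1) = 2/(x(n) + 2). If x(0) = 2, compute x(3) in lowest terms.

x(1) = 2/(2 + 2) = 1/2.
x(2) = 2/(1/2 + 2) = 4/5.
x(3) = 2/(4/5 + 2) = 5/7.

5/7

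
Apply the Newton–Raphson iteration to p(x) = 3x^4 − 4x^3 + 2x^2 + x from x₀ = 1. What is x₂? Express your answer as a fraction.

9/95

p'(x) = 12x^3 − 12x^2 + 4x + 1.
p(1) = 2, p'(1) = 5, so x₁ = 1 − 2/5 = 3/5.
p(3/5) = 528/625, p'(3/5) = 209/125, so x₂ = (3/5) − (528/625)/(209/125) = 9/95.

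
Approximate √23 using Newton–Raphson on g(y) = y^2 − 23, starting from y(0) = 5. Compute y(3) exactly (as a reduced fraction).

2649601/552480

g'(y) = 2y.
g(5) = 2, g'(5) = 10, so y(1) = 5 − 2/10 = 24/5.
g(24/5) = 1/25, g'(24/5) = 48/5, so y(2) = (24/5) − (1/25)/(48/5) = 1151/240.
g(1151/240) = 1/57600, g'(1151/240) = 1151/120, so y(3) = (1151/240) − (1/57600)/(1151/120) = 2649601/552480.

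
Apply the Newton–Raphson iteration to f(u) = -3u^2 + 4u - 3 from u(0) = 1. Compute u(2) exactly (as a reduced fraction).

3/4

f'(u) = -6u + 4.
f(1) = -2, f'(1) = -2, so u(1) = 1 - (-2)/(-2) = 0.
f(0) = -3, f'(0) = 4, so u(2) = 0 - (-3)/4 = 3/4.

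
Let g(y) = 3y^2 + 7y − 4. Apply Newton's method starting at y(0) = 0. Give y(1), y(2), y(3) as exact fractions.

g'(y) = 6y + 7.
g(0) = −4, g'(0) = 7, so y(1) = 0 − (−4)/7 = 4/7.
g(4/7) = 48/49, g'(4/7) = 73/7, so y(2) = (4/7) − (48/49)/(73/7) = 244/511.
g(244/511) = 6912/261121, g'(244/511) = 5041/511, so y(3) = (244/511) − (6912/261121)/(5041/511) = 1223092/2575951.

y(1) = 4/7, y(2) = 244/511, y(3) = 1223092/2575951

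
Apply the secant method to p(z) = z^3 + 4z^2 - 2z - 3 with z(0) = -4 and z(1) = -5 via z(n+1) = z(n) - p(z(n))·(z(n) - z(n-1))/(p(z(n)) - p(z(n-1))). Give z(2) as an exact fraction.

-97/23

p(-4) = 5, p(-5) = -18. z(2) = (-5) - (-18)·((-5) - (-4))/((-18) - 5) = -97/23.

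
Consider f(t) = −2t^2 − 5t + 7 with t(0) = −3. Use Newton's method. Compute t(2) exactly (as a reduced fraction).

f'(t) = −4t − 5.
f(−3) = 4, f'(−3) = 7, so t(1) = (−3) − 4/7 = −25/7.
f(−25/7) = −32/49, f'(−25/7) = 65/7, so t(2) = (−25/7) − (−32/49)/(65/7) = −1593/455.

−1593/455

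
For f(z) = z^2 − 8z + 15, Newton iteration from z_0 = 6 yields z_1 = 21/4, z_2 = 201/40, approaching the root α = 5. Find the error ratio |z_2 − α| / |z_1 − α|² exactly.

z_1 − α = 21/4 − 5 = 1/4, so |z_1 − α| = 1/4.
z_2 − α = 201/40 − 5 = 1/40, so |z_2 − α| = 1/40.
|z_1 − α|² = 1/16.
Ratio = (1/40) / (1/16) = 2/5.

2/5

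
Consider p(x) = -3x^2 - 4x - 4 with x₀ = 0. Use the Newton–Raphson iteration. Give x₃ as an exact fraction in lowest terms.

p'(x) = -6x - 4.
p(0) = -4, p'(0) = -4, so x₁ = 0 - (-4)/(-4) = -1.
p(-1) = -3, p'(-1) = 2, so x₂ = (-1) - (-3)/2 = 1/2.
p(1/2) = -27/4, p'(1/2) = -7, so x₃ = (1/2) - (-27/4)/(-7) = -13/28.

-13/28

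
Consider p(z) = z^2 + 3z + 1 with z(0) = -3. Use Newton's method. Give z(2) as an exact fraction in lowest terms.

-55/21

p'(z) = 2z + 3.
p(-3) = 1, p'(-3) = -3, so z(1) = (-3) - 1/(-3) = -8/3.
p(-8/3) = 1/9, p'(-8/3) = -7/3, so z(2) = (-8/3) - (1/9)/(-7/3) = -55/21.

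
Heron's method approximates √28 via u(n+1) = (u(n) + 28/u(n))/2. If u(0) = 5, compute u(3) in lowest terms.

62921681/11891080

u(1) = (5 + 28/5)/2 = 53/10.
u(2) = (53/10 + 28/(53/10))/2 = 5609/1060.
u(3) = (5609/1060 + 28/(5609/1060))/2 = 62921681/11891080.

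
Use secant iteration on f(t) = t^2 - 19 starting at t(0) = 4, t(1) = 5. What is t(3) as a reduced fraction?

f(4) = -3, f(5) = 6. t(2) = 5 - 6·(5 - 4)/(6 - (-3)) = 13/3.
f(5) = 6, f(13/3) = -2/9. t(3) = (13/3) - (-2/9)·((13/3) - 5)/((-2/9) - 6) = 61/14.

61/14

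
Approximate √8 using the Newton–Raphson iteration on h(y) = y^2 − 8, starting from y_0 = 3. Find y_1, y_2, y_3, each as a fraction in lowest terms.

y_1 = 17/6, y_2 = 577/204, y_3 = 665857/235416

h'(y) = 2y.
h(3) = 1, h'(3) = 6, so y_1 = 3 − 1/6 = 17/6.
h(17/6) = 1/36, h'(17/6) = 17/3, so y_2 = (17/6) − (1/36)/(17/3) = 577/204.
h(577/204) = 1/41616, h'(577/204) = 577/102, so y_3 = (577/204) − (1/41616)/(577/102) = 665857/235416.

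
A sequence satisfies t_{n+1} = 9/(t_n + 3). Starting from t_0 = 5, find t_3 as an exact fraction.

33/19

t_1 = 9/(5 + 3) = 9/8.
t_2 = 9/(9/8 + 3) = 24/11.
t_3 = 9/(24/11 + 3) = 33/19.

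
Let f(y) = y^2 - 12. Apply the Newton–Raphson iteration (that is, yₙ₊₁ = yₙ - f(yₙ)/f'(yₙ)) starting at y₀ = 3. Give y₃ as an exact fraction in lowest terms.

18817/5432

f'(y) = 2y.
f(3) = -3, f'(3) = 6, so y₁ = 3 - (-3)/6 = 7/2.
f(7/2) = 1/4, f'(7/2) = 7, so y₂ = (7/2) - (1/4)/7 = 97/28.
f(97/28) = 1/784, f'(97/28) = 97/14, so y₃ = (97/28) - (1/784)/(97/14) = 18817/5432.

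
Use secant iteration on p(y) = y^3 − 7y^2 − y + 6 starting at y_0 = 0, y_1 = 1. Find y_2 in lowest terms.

p(0) = 6, p(1) = −1. y_2 = 1 − (−1)·(1 − 0)/((−1) − 6) = 6/7.

6/7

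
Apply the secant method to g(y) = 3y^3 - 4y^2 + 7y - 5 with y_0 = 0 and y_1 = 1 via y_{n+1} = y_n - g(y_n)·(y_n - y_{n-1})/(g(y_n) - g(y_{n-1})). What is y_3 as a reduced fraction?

g(0) = -5, g(1) = 1. y_2 = 1 - 1·(1 - 0)/(1 - (-5)) = 5/6.
g(1) = 1, g(5/6) = -5/24. y_3 = (5/6) - (-5/24)·((5/6) - 1)/((-5/24) - 1) = 25/29.

25/29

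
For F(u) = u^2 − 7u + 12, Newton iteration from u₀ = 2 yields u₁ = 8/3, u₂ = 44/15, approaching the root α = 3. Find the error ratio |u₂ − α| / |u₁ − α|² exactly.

u₁ − α = 8/3 − 3 = −1/3, so |u₁ − α| = 1/3.
u₂ − α = 44/15 − 3 = −1/15, so |u₂ − α| = 1/15.
|u₁ − α|² = 1/9.
Ratio = (1/15) / (1/9) = 3/5.

3/5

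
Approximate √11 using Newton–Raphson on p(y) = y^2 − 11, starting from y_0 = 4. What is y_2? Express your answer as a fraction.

p'(y) = 2y.
p(4) = 5, p'(4) = 8, so y_1 = 4 − 5/8 = 27/8.
p(27/8) = 25/64, p'(27/8) = 27/4, so y_2 = (27/8) − (25/64)/(27/4) = 1433/432.

1433/432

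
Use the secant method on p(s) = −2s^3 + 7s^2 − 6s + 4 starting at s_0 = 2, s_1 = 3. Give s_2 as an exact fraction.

22/9

p(2) = 4, p(3) = −5. s_2 = 3 − (−5)·(3 − 2)/((−5) − 4) = 22/9.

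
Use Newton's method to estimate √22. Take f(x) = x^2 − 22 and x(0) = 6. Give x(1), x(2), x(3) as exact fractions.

x(1) = 29/6, x(2) = 1633/348, x(3) = 5330977/1136568

f'(x) = 2x.
f(6) = 14, f'(6) = 12, so x(1) = 6 − 14/12 = 29/6.
f(29/6) = 49/36, f'(29/6) = 29/3, so x(2) = (29/6) − (49/36)/(29/3) = 1633/348.
f(1633/348) = 2401/121104, f'(1633/348) = 1633/174, so x(3) = (1633/348) − (2401/121104)/(1633/174) = 5330977/1136568.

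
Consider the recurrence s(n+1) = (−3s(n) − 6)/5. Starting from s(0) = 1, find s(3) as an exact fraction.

−141/125

s(1) = (−3·1 − 6)/5 = −9/5.
s(2) = (−3·(−9/5) − 6)/5 = −3/25.
s(3) = (−3·(−3/25) − 6)/5 = −141/125.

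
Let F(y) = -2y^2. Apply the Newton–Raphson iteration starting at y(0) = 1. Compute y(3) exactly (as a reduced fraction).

1/8

F'(y) = -4y.
F(1) = -2, F'(1) = -4, so y(1) = 1 - (-2)/(-4) = 1/2.
F(1/2) = -1/2, F'(1/2) = -2, so y(2) = (1/2) - (-1/2)/(-2) = 1/4.
F(1/4) = -1/8, F'(1/4) = -1, so y(3) = (1/4) - (-1/8)/(-1) = 1/8.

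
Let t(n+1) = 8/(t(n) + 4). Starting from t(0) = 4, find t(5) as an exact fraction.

t(1) = 8/(4 + 4) = 1.
t(2) = 8/(1 + 4) = 8/5.
t(3) = 8/(8/5 + 4) = 10/7.
t(4) = 8/(10/7 + 4) = 28/19.
t(5) = 8/(28/19 + 4) = 19/13.

19/13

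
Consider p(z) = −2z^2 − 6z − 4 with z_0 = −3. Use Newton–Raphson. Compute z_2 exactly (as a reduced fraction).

−31/15

p'(z) = −4z − 6.
p(−3) = −4, p'(−3) = 6, so z_1 = (−3) − (−4)/6 = −7/3.
p(−7/3) = −8/9, p'(−7/3) = 10/3, so z_2 = (−7/3) − (−8/9)/(10/3) = −31/15.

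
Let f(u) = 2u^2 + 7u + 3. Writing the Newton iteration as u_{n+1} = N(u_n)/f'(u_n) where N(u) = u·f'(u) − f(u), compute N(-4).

29

f'(u) = 4u + 7.
N(u) = u·f'(u) − f(u) = u·(4u + 7) − (2u^2 + 7u + 3) = 2u^2 − 3.
N(-4) = 29.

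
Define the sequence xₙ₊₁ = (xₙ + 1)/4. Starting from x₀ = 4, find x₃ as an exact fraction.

25/64

x₁ = (4 + 1)/4 = 5/4.
x₂ = ((5/4) + 1)/4 = 9/16.
x₃ = ((9/16) + 1)/4 = 25/64.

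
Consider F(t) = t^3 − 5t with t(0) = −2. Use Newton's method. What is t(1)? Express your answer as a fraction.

−16/7

F'(t) = 3t^2 − 5.
F(−2) = 2, F'(−2) = 7, so t(1) = (−2) − 2/7 = −16/7.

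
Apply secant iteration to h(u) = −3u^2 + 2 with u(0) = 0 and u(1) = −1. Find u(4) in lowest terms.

−9/11

h(0) = 2, h(−1) = −1. u(2) = (−1) − (−1)·((−1) − 0)/((−1) − 2) = −2/3.
h(−1) = −1, h(−2/3) = 2/3. u(3) = (−2/3) − (2/3)·((−2/3) − (−1))/((2/3) − (−1)) = −4/5.
h(−2/3) = 2/3, h(−4/5) = 2/25. u(4) = (−4/5) − (2/25)·((−4/5) − (−2/3))/((2/25) − (2/3)) = −9/11.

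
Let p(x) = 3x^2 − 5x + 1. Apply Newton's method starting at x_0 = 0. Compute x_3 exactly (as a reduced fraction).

7573/32585

p'(x) = 6x − 5.
p(0) = 1, p'(0) = −5, so x_1 = 0 − 1/(−5) = 1/5.
p(1/5) = 3/25, p'(1/5) = −19/5, so x_2 = (1/5) − (3/25)/(−19/5) = 22/95.
p(22/95) = 27/9025, p'(22/95) = −343/95, so x_3 = (22/95) − (27/9025)/(−343/95) = 7573/32585.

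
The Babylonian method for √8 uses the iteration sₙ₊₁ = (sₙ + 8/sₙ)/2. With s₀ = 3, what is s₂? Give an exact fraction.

577/204

s₁ = (3 + 8/3)/2 = 17/6.
s₂ = (17/6 + 8/(17/6))/2 = 577/204.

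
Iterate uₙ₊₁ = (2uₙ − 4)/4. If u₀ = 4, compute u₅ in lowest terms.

−29/16

u₁ = (2·4 − 4)/4 = 1.
u₂ = (2·1 − 4)/4 = −1/2.
u₃ = (2·(−1/2) − 4)/4 = −5/4.
u₄ = (2·(−5/4) − 4)/4 = −13/8.
u₅ = (2·(−13/8) − 4)/4 = −29/16.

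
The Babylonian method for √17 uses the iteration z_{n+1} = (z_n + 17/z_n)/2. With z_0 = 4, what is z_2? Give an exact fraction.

2177/528

z_1 = (4 + 17/4)/2 = 33/8.
z_2 = (33/8 + 17/(33/8))/2 = 2177/528.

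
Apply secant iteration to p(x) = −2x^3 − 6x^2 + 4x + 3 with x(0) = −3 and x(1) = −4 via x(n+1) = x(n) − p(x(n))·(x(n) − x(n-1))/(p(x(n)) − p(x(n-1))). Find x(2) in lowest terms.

p(−3) = −9, p(−4) = 19. x(2) = (−4) − 19·((−4) − (−3))/(19 − (−9)) = −93/28.

−93/28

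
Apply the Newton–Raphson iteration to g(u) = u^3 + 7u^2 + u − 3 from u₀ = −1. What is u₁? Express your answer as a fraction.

g'(u) = 3u^2 + 14u + 1.
g(−1) = 2, g'(−1) = −10, so u₁ = (−1) − 2/(−10) = −4/5.

−4/5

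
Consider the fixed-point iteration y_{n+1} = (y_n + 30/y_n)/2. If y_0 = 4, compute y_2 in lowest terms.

1009/184

y_1 = (4 + 30/4)/2 = 23/4.
y_2 = (23/4 + 30/(23/4))/2 = 1009/184.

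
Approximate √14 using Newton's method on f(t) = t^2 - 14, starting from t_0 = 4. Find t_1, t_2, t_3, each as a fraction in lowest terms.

f'(t) = 2t.
f(4) = 2, f'(4) = 8, so t_1 = 4 - 2/8 = 15/4.
f(15/4) = 1/16, f'(15/4) = 15/2, so t_2 = (15/4) - (1/16)/(15/2) = 449/120.
f(449/120) = 1/14400, f'(449/120) = 449/60, so t_3 = (449/120) - (1/14400)/(449/60) = 403201/107760.

t_1 = 15/4, t_2 = 449/120, t_3 = 403201/107760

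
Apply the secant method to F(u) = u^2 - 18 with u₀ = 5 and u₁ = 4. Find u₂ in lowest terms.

F(5) = 7, F(4) = -2. u₂ = 4 - (-2)·(4 - 5)/((-2) - 7) = 38/9.

38/9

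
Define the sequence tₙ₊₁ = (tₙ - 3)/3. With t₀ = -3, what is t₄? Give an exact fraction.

t₁ = ((-3) - 3)/3 = -2.
t₂ = ((-2) - 3)/3 = -5/3.
t₃ = ((-5/3) - 3)/3 = -14/9.
t₄ = ((-14/9) - 3)/3 = -41/27.

-41/27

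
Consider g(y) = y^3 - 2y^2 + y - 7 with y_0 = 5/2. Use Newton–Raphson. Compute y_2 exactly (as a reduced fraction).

g'(y) = 3y^2 - 4y + 1.
g(5/2) = -11/8, g'(5/2) = 39/4, so y_1 = (5/2) - (-11/8)/(39/4) = 103/39.
g(103/39) = 6655/59319, g'(103/39) = 1920/169, so y_2 = (103/39) - (6655/59319)/(1920/169) = 354637/134784.

354637/134784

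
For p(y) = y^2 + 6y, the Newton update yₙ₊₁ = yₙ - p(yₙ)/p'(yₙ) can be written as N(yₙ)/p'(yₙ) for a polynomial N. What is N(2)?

4

p'(y) = 2y + 6.
N(y) = y·p'(y) - p(y) = y·(2y + 6) - (y^2 + 6y) = y^2.
N(2) = 4.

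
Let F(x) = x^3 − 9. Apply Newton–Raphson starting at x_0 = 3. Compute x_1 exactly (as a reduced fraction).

F'(x) = 3x^2.
F(3) = 18, F'(3) = 27, so x_1 = 3 − 18/27 = 7/3.

7/3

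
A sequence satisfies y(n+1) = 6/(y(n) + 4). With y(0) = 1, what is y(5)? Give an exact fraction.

y(1) = 6/(1 + 4) = 6/5.
y(2) = 6/(6/5 + 4) = 15/13.
y(3) = 6/(15/13 + 4) = 78/67.
y(4) = 6/(78/67 + 4) = 201/173.
y(5) = 6/(201/173 + 4) = 1038/893.

1038/893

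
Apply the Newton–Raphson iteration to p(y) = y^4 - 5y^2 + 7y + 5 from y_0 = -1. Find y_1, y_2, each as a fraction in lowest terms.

y_1 = -7/13, y_2 = -177007/335881

p'(y) = 4y^3 - 10y + 7.
p(-1) = -6, p'(-1) = 13, so y_1 = (-1) - (-6)/13 = -7/13.
p(-7/13) = -3852/28561, p'(-7/13) = 25837/2197, so y_2 = (-7/13) - (-3852/28561)/(25837/2197) = -177007/335881.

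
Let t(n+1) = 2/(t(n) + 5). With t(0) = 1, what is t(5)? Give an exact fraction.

t(1) = 2/(1 + 5) = 1/3.
t(2) = 2/(1/3 + 5) = 3/8.
t(3) = 2/(3/8 + 5) = 16/43.
t(4) = 2/(16/43 + 5) = 86/231.
t(5) = 2/(86/231 + 5) = 462/1241.

462/1241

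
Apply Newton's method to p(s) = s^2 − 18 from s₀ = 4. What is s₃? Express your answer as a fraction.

p'(s) = 2s.
p(4) = −2, p'(4) = 8, so s₁ = 4 − (−2)/8 = 17/4.
p(17/4) = 1/16, p'(17/4) = 17/2, so s₂ = (17/4) − (1/16)/(17/2) = 577/136.
p(577/136) = 1/18496, p'(577/136) = 577/68, so s₃ = (577/136) − (1/18496)/(577/68) = 665857/156944.

665857/156944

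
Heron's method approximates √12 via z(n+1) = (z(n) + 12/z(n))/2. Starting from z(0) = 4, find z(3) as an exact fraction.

z(1) = (4 + 12/4)/2 = 7/2.
z(2) = (7/2 + 12/(7/2))/2 = 97/28.
z(3) = (97/28 + 12/(97/28))/2 = 18817/5432.

18817/5432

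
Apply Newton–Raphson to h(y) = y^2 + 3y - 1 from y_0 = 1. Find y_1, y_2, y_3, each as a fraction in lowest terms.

h'(y) = 2y + 3.
h(1) = 3, h'(1) = 5, so y_1 = 1 - 3/5 = 2/5.
h(2/5) = 9/25, h'(2/5) = 19/5, so y_2 = (2/5) - (9/25)/(19/5) = 29/95.
h(29/95) = 81/9025, h'(29/95) = 343/95, so y_3 = (29/95) - (81/9025)/(343/95) = 9866/32585.

y_1 = 2/5, y_2 = 29/95, y_3 = 9866/32585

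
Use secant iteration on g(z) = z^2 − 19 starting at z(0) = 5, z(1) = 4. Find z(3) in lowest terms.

g(5) = 6, g(4) = −3. z(2) = 4 − (−3)·(4 − 5)/((−3) − 6) = 13/3.
g(4) = −3, g(13/3) = −2/9. z(3) = (13/3) − (−2/9)·((13/3) − 4)/((−2/9) − (−3)) = 109/25.

109/25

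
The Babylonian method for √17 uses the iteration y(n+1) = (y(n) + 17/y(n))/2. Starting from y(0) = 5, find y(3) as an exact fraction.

187457/45465

y(1) = (5 + 17/5)/2 = 21/5.
y(2) = (21/5 + 17/(21/5))/2 = 433/105.
y(3) = (433/105 + 17/(433/105))/2 = 187457/45465.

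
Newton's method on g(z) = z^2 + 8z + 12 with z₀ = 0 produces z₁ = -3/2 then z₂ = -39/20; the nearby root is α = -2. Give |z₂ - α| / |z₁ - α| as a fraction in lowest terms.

1/10

z₁ - α = -3/2 - (-2) = -3/2 + 2 = 1/2, so |z₁ - α| = 1/2.
z₂ - α = -39/20 - (-2) = -39/20 + 2 = 1/20, so |z₂ - α| = 1/20.
Ratio = (1/20) / (1/2) = 1/10.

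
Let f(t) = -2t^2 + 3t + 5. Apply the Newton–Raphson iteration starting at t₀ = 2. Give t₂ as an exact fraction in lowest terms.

463/185

f'(t) = -4t + 3.
f(2) = 3, f'(2) = -5, so t₁ = 2 - 3/(-5) = 13/5.
f(13/5) = -18/25, f'(13/5) = -37/5, so t₂ = (13/5) - (-18/25)/(-37/5) = 463/185.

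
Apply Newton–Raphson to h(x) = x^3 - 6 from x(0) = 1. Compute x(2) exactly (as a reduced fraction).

593/288

h'(x) = 3x^2.
h(1) = -5, h'(1) = 3, so x(1) = 1 - (-5)/3 = 8/3.
h(8/3) = 350/27, h'(8/3) = 64/3, so x(2) = (8/3) - (350/27)/(64/3) = 593/288.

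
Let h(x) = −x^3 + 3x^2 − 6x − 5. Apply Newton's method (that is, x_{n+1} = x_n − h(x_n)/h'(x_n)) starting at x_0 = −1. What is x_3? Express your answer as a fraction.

−19178/31455

h'(x) = −3x^2 + 6x − 6.
h(−1) = 5, h'(−1) = −15, so x_1 = (−1) − 5/(−15) = −2/3.
h(−2/3) = 17/27, h'(−2/3) = −34/3, so x_2 = (−2/3) − (17/27)/(−34/3) = −11/18.
h(−11/18) = 89/5832, h'(−11/18) = −1165/108, so x_3 = (−11/18) − (89/5832)/(−1165/108) = −19178/31455.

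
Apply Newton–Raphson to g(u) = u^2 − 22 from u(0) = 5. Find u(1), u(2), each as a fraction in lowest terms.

g'(u) = 2u.
g(5) = 3, g'(5) = 10, so u(1) = 5 − 3/10 = 47/10.
g(47/10) = 9/100, g'(47/10) = 47/5, so u(2) = (47/10) − (9/100)/(47/5) = 4409/940.

u(1) = 47/10, u(2) = 4409/940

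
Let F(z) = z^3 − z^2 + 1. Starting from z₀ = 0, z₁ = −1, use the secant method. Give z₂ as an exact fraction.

−1/2

F(0) = 1, F(−1) = −1. z₂ = (−1) − (−1)·((−1) − 0)/((−1) − 1) = −1/2.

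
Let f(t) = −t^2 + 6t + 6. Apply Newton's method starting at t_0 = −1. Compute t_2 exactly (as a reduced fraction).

f'(t) = −2t + 6.
f(−1) = −1, f'(−1) = 8, so t_1 = (−1) − (−1)/8 = −7/8.
f(−7/8) = −1/64, f'(−7/8) = 31/4, so t_2 = (−7/8) − (−1/64)/(31/4) = −433/496.

−433/496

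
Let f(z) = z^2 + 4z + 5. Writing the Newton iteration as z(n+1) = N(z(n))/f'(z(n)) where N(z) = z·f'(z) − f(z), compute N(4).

f'(z) = 2z + 4.
N(z) = z·f'(z) − f(z) = z·(2z + 4) − (z^2 + 4z + 5) = z^2 − 5.
N(4) = 11.

11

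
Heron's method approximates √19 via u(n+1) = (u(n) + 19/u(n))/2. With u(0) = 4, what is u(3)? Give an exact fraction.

11916881/2733920

u(1) = (4 + 19/4)/2 = 35/8.
u(2) = (35/8 + 19/(35/8))/2 = 2441/560.
u(3) = (2441/560 + 19/(2441/560))/2 = 11916881/2733920.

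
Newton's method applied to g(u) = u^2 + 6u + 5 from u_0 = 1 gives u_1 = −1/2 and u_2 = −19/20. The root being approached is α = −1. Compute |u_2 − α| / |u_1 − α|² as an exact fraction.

1/5

u_1 − α = −1/2 − (−1) = −1/2 + 1 = 1/2, so |u_1 − α| = 1/2.
u_2 − α = −19/20 − (−1) = −19/20 + 1 = 1/20, so |u_2 − α| = 1/20.
|u_1 − α|² = 1/4.
Ratio = (1/20) / (1/4) = 1/5.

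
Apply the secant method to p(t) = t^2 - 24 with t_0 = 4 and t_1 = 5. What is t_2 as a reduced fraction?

p(4) = -8, p(5) = 1. t_2 = 5 - 1·(5 - 4)/(1 - (-8)) = 44/9.

44/9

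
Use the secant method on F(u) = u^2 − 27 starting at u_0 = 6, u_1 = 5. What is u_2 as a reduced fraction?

57/11

F(6) = 9, F(5) = −2. u_2 = 5 − (−2)·(5 − 6)/((−2) − 9) = 57/11.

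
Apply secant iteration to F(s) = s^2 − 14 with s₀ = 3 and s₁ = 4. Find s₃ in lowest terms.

101/27

F(3) = −5, F(4) = 2. s₂ = 4 − 2·(4 − 3)/(2 − (−5)) = 26/7.
F(4) = 2, F(26/7) = −10/49. s₃ = (26/7) − (−10/49)·((26/7) − 4)/((−10/49) − 2) = 101/27.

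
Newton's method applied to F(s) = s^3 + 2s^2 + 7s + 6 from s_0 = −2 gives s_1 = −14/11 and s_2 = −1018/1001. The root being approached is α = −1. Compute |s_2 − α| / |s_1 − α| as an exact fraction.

s_1 − α = −14/11 − (−1) = −14/11 + 1 = −3/11, so |s_1 − α| = 3/11.
s_2 − α = −1018/1001 − (−1) = −1018/1001 + 1 = −17/1001, so |s_2 − α| = 17/1001.
Ratio = (17/1001) / (3/11) = 17/273.

17/273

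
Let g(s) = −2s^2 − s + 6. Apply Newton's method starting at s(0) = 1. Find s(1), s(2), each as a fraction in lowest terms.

s(1) = 8/5, s(2) = 278/185

g'(s) = −4s − 1.
g(1) = 3, g'(1) = −5, so s(1) = 1 − 3/(−5) = 8/5.
g(8/5) = −18/25, g'(8/5) = −37/5, so s(2) = (8/5) − (−18/25)/(−37/5) = 278/185.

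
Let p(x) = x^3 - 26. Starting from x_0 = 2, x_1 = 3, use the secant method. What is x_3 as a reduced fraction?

p(2) = -18, p(3) = 1. x_2 = 3 - 1·(3 - 2)/(1 - (-18)) = 56/19.
p(3) = 1, p(56/19) = -2718/6859. x_3 = (56/19) - (-2718/6859)·((56/19) - 3)/((-2718/6859) - 1) = 28370/9577.

28370/9577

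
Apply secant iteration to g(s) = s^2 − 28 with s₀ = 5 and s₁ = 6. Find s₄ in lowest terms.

g(5) = −3, g(6) = 8. s₂ = 6 − 8·(6 − 5)/(8 − (−3)) = 58/11.
g(6) = 8, g(58/11) = −24/121. s₃ = (58/11) − (−24/121)·((58/11) − 6)/((−24/121) − 8) = 164/31.
g(58/11) = −24/121, g(164/31) = −12/961. s₄ = (164/31) − (−12/961)·((164/31) − (58/11))/((−12/961) − (−24/121)) = 9530/1801.

9530/1801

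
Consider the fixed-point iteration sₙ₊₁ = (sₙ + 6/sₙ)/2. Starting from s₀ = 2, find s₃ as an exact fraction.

s₁ = (2 + 6/2)/2 = 5/2.
s₂ = (5/2 + 6/(5/2))/2 = 49/20.
s₃ = (49/20 + 6/(49/20))/2 = 4801/1960.

4801/1960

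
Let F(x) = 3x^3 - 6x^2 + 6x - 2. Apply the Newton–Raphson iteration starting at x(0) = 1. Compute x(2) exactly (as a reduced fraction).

F'(x) = 9x^2 - 12x + 6.
F(1) = 1, F'(1) = 3, so x(1) = 1 - 1/3 = 2/3.
F(2/3) = 2/9, F'(2/3) = 2, so x(2) = (2/3) - (2/9)/2 = 5/9.

5/9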